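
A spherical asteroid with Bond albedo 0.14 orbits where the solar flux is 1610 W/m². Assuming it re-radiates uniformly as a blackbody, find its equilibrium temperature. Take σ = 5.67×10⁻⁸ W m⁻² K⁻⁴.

T ≈ 280 K

Power absorbed = (1−a)S·πR²; power emitted = 4πR²σT⁴. Equating and cancelling πR²:
T = ((1−a)S / 4σ)^(1/4) = (1380 / (4 × 5.67×10⁻⁸))^(1/4) = (6.10×10^9)^(1/4).
T = 280 K.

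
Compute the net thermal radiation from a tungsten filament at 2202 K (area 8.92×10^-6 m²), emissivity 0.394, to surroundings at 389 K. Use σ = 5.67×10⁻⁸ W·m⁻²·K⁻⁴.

Q ≈ 4.68 W

Q = εσA(T⁴ − T_s⁴). T⁴ − T_s⁴ = (2202)⁴ − (389)⁴ = 2.35×10^13 − 2.29×10^10 = 2.35×10^13 K⁴.
Q = 0.394 × 5.67×10⁻⁸ × 8.92×10^-6 × 2.35×10^13 = 4.68 W.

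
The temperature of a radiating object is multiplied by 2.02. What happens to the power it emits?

factor ≈ 16.6

P ∝ T⁴, so the power scales as (2.02)⁴ = 16.6.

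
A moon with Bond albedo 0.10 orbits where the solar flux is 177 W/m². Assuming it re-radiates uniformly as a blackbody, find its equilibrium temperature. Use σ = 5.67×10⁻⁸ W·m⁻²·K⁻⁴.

T ≈ 163 K

Power absorbed = (1−a)S·πR²; power emitted = 4πR²σT⁴. Equating and cancelling πR²:
T = ((1−a)S / 4σ)^(1/4) = (159 / (4 × 5.67×10⁻⁸))^(1/4) = (7.02×10^8)^(1/4).
T = 163 K.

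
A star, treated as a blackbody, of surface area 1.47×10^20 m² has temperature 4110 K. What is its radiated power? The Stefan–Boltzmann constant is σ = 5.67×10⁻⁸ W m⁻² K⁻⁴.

P = σAT⁴ = 5.67×10⁻⁸ × 1.47×10^20 × (4110)⁴ = 5.67×10⁻⁸ × 1.47×10^20 × 2.85×10^14.
P = 2.38×10^27 W.

P ≈ 2.38×10^27 W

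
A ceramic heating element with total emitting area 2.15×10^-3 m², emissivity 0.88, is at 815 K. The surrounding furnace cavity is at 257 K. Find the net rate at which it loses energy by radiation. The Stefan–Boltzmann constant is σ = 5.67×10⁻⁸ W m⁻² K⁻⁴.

Q ≈ 46.9 W

Q = εσA(T⁴ − T_s⁴). T⁴ − T_s⁴ = (815)⁴ − (257)⁴ = 4.41×10^11 − 4.36×10^9 = 4.37×10^11 K⁴.
Q = 0.88 × 5.67×10⁻⁸ × 2.15×10^-3 × 4.37×10^11 = 46.9 W.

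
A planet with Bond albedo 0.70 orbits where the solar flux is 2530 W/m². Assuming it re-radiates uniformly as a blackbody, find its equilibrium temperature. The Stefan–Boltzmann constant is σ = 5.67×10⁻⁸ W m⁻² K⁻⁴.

T ≈ 241 K

Power absorbed = (1−a)S·πR²; power emitted = 4πR²σT⁴. Equating and cancelling πR²:
T = ((1−a)S / 4σ)^(1/4) = (759 / (4 × 5.67×10⁻⁸))^(1/4) = (3.35×10^9)^(1/4).
T = 241 K.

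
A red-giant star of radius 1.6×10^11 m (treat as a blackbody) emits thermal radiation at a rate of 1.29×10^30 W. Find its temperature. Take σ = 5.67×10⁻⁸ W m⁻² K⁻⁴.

A = 4πr² = 4π × (1.6×10^11)² = 3.22×10^23 m².
From P = σAT⁴, T = (P / σA)^(1/4) = (1.29×10^30 / (5.67×10⁻⁸ × 3.22×10^23))^(1/4).
T = (7.07×10^13)^(1/4) = 2900 K.

T ≈ 2900 K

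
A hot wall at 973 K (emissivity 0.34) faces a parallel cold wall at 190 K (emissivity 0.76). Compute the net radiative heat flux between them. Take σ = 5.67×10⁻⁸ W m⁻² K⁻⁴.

For two large parallel gray plates, q = σ(T₁⁴ − T₂⁴) / (1/ε₁ + 1/ε₂ − 1).
1/ε₁ + 1/ε₂ − 1 = 1/0.34 + 1/0.76 − 1 = 3.257.
T₁⁴ − T₂⁴ = 8.96×10^11 − 1.30×10^9 = 8.95×10^11 K⁴.
q = 5.67×10⁻⁸ × 8.95×10^11 / 3.257 = 15600 W/m².

q ≈ 15600 W/m²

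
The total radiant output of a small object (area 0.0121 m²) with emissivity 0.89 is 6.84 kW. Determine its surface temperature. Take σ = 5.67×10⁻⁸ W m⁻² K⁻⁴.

T ≈ 1830 K

From P = εσAT⁴, T = (P / εσA)^(1/4) = (6840 / (0.89 × 5.67×10⁻⁸ × 0.0121))^(1/4).
T = (1.12×10^13)^(1/4) = 1830 K.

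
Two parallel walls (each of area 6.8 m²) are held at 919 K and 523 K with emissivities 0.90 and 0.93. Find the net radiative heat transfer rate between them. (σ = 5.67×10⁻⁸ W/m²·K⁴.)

For two large parallel gray plates, q = σ(T₁⁴ − T₂⁴) / (1/ε₁ + 1/ε₂ − 1).
1/ε₁ + 1/ε₂ − 1 = 1/0.90 + 1/0.93 − 1 = 1.186.
T₁⁴ − T₂⁴ = 7.13×10^11 − 7.48×10^10 = 6.38×10^11 K⁴.
q = 5.67×10⁻⁸ × 6.38×10^11 / 1.186 = 30500 W/m².
Q = q·A = 30500 × 6.8 = 2.07×10^5 W.

Q ≈ 2.07×10^5 W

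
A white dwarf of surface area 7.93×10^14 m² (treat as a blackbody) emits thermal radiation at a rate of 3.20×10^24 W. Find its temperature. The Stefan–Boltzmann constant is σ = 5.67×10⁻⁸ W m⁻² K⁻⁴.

From P = σAT⁴, T = (P / σA)^(1/4) = (3.20×10^24 / (5.67×10⁻⁸ × 7.93×10^14))^(1/4).
T = (7.12×10^16)^(1/4) = 16300 K.

T ≈ 16300 K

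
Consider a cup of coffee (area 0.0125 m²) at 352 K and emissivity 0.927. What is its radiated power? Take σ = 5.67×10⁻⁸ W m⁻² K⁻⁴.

P = εσAT⁴ = 0.927 × 5.67×10⁻⁸ × 0.0125 × (352)⁴ = 0.927 × 5.67×10⁻⁸ × 0.0125 × 1.54×10^10.
P = 10.1 W.

P ≈ 10.1 W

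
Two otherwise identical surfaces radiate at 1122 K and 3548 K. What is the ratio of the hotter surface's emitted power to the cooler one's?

P ∝ T⁴, so the ratio is (3548/1122)⁴ = (3.162)⁴ = 100.0.

ratio ≈ 100.0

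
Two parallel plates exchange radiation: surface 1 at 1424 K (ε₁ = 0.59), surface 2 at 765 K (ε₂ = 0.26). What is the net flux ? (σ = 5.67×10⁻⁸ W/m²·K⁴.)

For two large parallel gray plates, q = σ(T₁⁴ − T₂⁴) / (1/ε₁ + 1/ε₂ − 1).
1/ε₁ + 1/ε₂ − 1 = 1/0.59 + 1/0.26 − 1 = 4.541.
T₁⁴ − T₂⁴ = 4.11×10^12 − 3.42×10^11 = 3.77×10^12 K⁴.
q = 5.67×10⁻⁸ × 3.77×10^12 / 4.541 = 47100 W/m².

q ≈ 47100 W/m²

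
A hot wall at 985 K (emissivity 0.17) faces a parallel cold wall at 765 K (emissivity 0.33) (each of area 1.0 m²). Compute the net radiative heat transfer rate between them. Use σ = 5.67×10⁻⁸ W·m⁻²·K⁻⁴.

Q ≈ 4290 W

For two large parallel gray plates, q = σ(T₁⁴ − T₂⁴) / (1/ε₁ + 1/ε₂ − 1).
1/ε₁ + 1/ε₂ − 1 = 1/0.17 + 1/0.33 − 1 = 7.913.
T₁⁴ − T₂⁴ = 9.41×10^11 − 3.42×10^11 = 5.99×10^11 K⁴.
q = 5.67×10⁻⁸ × 5.99×10^11 / 7.913 = 4290 W/m².
Q = q·A = 4290 × 1.0 = 4290 W.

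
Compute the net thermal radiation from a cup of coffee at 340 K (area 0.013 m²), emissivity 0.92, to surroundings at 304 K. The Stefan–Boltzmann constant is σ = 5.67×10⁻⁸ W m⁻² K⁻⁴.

Q = εσA(T⁴ − T_s⁴). T⁴ − T_s⁴ = (340)⁴ − (304)⁴ = 1.34×10^10 − 8.54×10^9 = 4.82×10^9 K⁴.
Q = 0.92 × 5.67×10⁻⁸ × 0.0130 × 4.82×10^9 = 3.27 W.

Q ≈ 3.27 W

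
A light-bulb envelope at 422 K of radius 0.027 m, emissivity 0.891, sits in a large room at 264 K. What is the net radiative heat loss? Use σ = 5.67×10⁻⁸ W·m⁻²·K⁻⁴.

Q ≈ 12.4 W

A = 4πr² = 4π × (0.027)² = 9.16×10^-3 m².
Q = εσA(T⁴ − T_s⁴). T⁴ − T_s⁴ = (422)⁴ − (264)⁴ = 3.17×10^10 − 4.86×10^9 = 2.69×10^10 K⁴.
Q = 0.891 × 5.67×10⁻⁸ × 9.16×10^-3 × 2.69×10^10 = 12.4 W.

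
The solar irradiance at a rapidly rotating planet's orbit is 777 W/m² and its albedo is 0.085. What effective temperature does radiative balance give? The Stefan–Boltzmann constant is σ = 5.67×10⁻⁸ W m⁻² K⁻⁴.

T ≈ 237 K

Power absorbed = (1−a)S·πR²; power emitted = 4πR²σT⁴. Equating and cancelling πR²:
T = ((1−a)S / 4σ)^(1/4) = (711 / (4 × 5.67×10⁻⁸))^(1/4) = (3.13×10^9)^(1/4).
T = 237 K.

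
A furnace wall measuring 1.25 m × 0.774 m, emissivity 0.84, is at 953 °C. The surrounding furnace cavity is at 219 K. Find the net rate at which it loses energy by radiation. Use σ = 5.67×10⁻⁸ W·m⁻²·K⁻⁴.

Q ≈ 1.04×10^5 W

A = 1.25 × 0.774 = 0.968 m².
Convert: 953 °C = 1226 K.
Q = εσA(T⁴ − T_s⁴). T⁴ − T_s⁴ = (1226)⁴ − (219)⁴ = 2.26×10^12 − 2.30×10^9 = 2.26×10^12 K⁴.
Q = 0.84 × 5.67×10⁻⁸ × 0.968 × 2.26×10^12 = 1.04×10^5 W.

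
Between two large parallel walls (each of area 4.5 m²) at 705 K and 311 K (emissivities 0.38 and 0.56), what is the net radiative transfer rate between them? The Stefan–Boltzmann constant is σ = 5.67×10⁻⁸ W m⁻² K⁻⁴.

For two large parallel gray plates, q = σ(T₁⁴ − T₂⁴) / (1/ε₁ + 1/ε₂ − 1).
1/ε₁ + 1/ε₂ − 1 = 1/0.38 + 1/0.56 − 1 = 3.417.
T₁⁴ − T₂⁴ = 2.47×10^11 − 9.35×10^9 = 2.38×10^11 K⁴.
q = 5.67×10⁻⁸ × 2.38×10^11 / 3.417 = 3940 W/m².
Q = q·A = 3940 × 4.5 = 17700 W.

Q ≈ 17700 W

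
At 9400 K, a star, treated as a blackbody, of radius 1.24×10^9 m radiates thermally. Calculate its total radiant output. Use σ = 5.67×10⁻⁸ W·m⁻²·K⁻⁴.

P ≈ 8.55×10^27 W

A = 4πr² = 4π × (1.24×10^9)² = 1.93×10^19 m².
P = σAT⁴ = 5.67×10⁻⁸ × 1.93×10^19 × (9400)⁴ = 5.67×10⁻⁸ × 1.93×10^19 × 7.81×10^15.
P = 8.55×10^27 W.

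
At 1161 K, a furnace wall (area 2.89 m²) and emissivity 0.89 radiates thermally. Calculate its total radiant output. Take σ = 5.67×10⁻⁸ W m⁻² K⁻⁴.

P = εσAT⁴ = 0.89 × 5.67×10⁻⁸ × 2.89 × (1161)⁴ = 0.89 × 5.67×10⁻⁸ × 2.89 × 1.82×10^12.
P = 2.65×10^5 W.

P ≈ 2.65×10^5 W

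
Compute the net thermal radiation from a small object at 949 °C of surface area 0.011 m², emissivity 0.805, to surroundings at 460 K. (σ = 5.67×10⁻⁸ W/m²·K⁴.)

Q ≈ 1100 W

Convert: 949 °C = 1222 K.
Q = εσA(T⁴ − T_s⁴). T⁴ − T_s⁴ = (1222)⁴ − (460)⁴ = 2.23×10^12 − 4.48×10^10 = 2.19×10^12 K⁴.
Q = 0.805 × 5.67×10⁻⁸ × 0.0110 × 2.19×10^12 = 1100 W.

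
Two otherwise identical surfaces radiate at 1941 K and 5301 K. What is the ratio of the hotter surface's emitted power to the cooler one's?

ratio ≈ 55.6

P ∝ T⁴, so the ratio is (5301/1941)⁴ = (2.731)⁴ = 55.6.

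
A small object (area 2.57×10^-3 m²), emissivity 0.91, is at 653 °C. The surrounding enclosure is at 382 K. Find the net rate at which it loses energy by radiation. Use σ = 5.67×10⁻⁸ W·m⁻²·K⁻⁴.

Q ≈ 94.7 W

Convert: 653 °C = 926 K.
Q = εσA(T⁴ − T_s⁴). T⁴ − T_s⁴ = (926)⁴ − (382)⁴ = 7.35×10^11 − 2.13×10^10 = 7.14×10^11 K⁴.
Q = 0.91 × 5.67×10⁻⁸ × 2.57×10^-3 × 7.14×10^11 = 94.7 W.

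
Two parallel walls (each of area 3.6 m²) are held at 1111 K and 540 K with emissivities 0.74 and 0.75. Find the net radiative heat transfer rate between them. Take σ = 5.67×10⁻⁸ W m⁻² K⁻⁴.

Q ≈ 1.74×10^5 W

For two large parallel gray plates, q = σ(T₁⁴ − T₂⁴) / (1/ε₁ + 1/ε₂ − 1).
1/ε₁ + 1/ε₂ − 1 = 1/0.74 + 1/0.75 − 1 = 1.685.
T₁⁴ − T₂⁴ = 1.52×10^12 − 8.50×10^10 = 1.44×10^12 K⁴.
q = 5.67×10⁻⁸ × 1.44×10^12 / 1.685 = 48400 W/m².
Q = q·A = 48400 × 3.6 = 1.74×10^5 W.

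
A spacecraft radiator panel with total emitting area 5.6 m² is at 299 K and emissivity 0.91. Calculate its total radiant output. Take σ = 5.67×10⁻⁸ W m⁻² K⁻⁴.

P = εσAT⁴ = 0.91 × 5.67×10⁻⁸ × 5.60 × (299)⁴ = 0.91 × 5.67×10⁻⁸ × 5.60 × 7.99×10^9.
P = 2310 W.

P ≈ 2310 W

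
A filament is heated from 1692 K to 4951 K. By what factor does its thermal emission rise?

ratio ≈ 73.3

P ∝ T⁴, so the ratio is (4951/1692)⁴ = (2.926)⁴ = 73.3.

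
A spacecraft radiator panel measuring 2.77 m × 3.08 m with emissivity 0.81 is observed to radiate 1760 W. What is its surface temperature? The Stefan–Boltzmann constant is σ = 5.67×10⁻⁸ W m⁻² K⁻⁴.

T ≈ 259 K

A = 2.77 × 3.08 = 8.53 m².
From P = εσAT⁴, T = (P / εσA)^(1/4) = (1760 / (0.81 × 5.67×10⁻⁸ × 8.53))^(1/4).
T = (4.49×10^9)^(1/4) = 259 K.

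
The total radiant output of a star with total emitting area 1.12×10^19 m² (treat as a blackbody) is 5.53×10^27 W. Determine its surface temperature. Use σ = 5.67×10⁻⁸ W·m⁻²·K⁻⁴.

T ≈ 9660 K

From P = σAT⁴, T = (P / σA)^(1/4) = (5.53×10^27 / (5.67×10⁻⁸ × 1.12×10^19))^(1/4).
T = (8.71×10^15)^(1/4) = 9660 K.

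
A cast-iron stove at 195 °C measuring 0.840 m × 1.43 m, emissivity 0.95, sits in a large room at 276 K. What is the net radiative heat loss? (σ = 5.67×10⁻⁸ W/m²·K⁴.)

A = 0.840 × 1.43 = 1.20 m².
Convert: 195 °C = 468 K.
Q = εσA(T⁴ − T_s⁴). T⁴ − T_s⁴ = (468)⁴ − (276)⁴ = 4.80×10^10 − 5.80×10^9 = 4.22×10^10 K⁴.
Q = 0.95 × 5.67×10⁻⁸ × 1.20 × 4.22×10^10 = 2730 W.

Q ≈ 2730 W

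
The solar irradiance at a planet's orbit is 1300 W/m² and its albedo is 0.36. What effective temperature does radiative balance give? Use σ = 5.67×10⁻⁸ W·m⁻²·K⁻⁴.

T ≈ 246 K

Power absorbed = (1−a)S·πR²; power emitted = 4πR²σT⁴. Equating and cancelling πR²:
T = ((1−a)S / 4σ)^(1/4) = (832 / (4 × 5.67×10⁻⁸))^(1/4) = (3.67×10^9)^(1/4).
T = 246 K.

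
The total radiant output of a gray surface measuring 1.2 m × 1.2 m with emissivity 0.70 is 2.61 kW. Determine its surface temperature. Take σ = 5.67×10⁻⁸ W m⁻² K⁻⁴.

A = 1.2 × 1.2 = 1.44 m².
From P = εσAT⁴, T = (P / εσA)^(1/4) = (2610 / (0.70 × 5.67×10⁻⁸ × 1.44))^(1/4).
T = (4.57×10^10)^(1/4) = 462 K.

T ≈ 462 K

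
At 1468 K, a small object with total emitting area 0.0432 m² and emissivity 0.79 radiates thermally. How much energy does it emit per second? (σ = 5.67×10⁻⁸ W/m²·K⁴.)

Stefan–Boltzmann: P = εσAT⁴ = 0.79 × 5.67×10⁻⁸ × 0.0432 × (1468)⁴ = 0.79 × 5.67×10⁻⁸ × 0.0432 × 4.64×10^12.
P = 8990 W.

P ≈ 8990 W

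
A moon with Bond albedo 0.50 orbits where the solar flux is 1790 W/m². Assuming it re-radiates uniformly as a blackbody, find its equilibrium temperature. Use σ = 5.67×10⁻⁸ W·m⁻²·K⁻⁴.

T ≈ 251 K

Power absorbed = (1−a)S·πR²; power emitted = 4πR²σT⁴. Equating and cancelling πR²:
T = ((1−a)S / 4σ)^(1/4) = (895 / (4 × 5.67×10⁻⁸))^(1/4) = (3.95×10^9)^(1/4).
T = 251 K.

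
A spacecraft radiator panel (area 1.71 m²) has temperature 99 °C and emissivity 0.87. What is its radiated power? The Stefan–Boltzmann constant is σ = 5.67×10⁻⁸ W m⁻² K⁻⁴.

P ≈ 1620 W

99 °C = 372 K.
P = εσAT⁴ = 0.87 × 5.67×10⁻⁸ × 1.71 × (372)⁴ = 0.87 × 5.67×10⁻⁸ × 1.71 × 1.92×10^10.
P = 1620 W.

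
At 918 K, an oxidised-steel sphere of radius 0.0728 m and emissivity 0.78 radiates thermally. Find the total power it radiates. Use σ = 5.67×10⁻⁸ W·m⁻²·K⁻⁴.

P ≈ 2090 W

A = 4πr² = 4π × (0.0728)² = 0.0666 m².
P = εσAT⁴ = 0.78 × 5.67×10⁻⁸ × 0.0666 × (918)⁴ = 0.78 × 5.67×10⁻⁸ × 0.0666 × 7.10×10^11.
P = 2090 W.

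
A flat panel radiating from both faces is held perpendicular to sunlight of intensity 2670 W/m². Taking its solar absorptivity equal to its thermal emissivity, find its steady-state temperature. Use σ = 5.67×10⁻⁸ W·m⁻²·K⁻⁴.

T ≈ 392 K

Absorbed flux αS = emitted flux 2εσT⁴ per unit area; with α = ε this gives T = (S/2σ)^(1/4).
T = (2670 / (2 × 5.67×10⁻⁸))^(1/4) = (2.35×10^10)^(1/4).
T = 392 K.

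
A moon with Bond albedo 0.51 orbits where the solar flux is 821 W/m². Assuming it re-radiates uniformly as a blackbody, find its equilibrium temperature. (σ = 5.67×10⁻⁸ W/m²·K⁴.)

Power absorbed = (1−a)S·πR²; power emitted = 4πR²σT⁴. Equating and cancelling πR²:
T = ((1−a)S / 4σ)^(1/4) = (402 / (4 × 5.67×10⁻⁸))^(1/4) = (1.77×10^9)^(1/4).
T = 205 K.

T ≈ 205 K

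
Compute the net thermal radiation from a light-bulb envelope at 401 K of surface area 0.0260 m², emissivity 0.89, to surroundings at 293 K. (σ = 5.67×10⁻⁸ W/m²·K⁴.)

Q = εσA(T⁴ − T_s⁴). T⁴ − T_s⁴ = (401)⁴ − (293)⁴ = 2.59×10^10 − 7.37×10^9 = 1.85×10^10 K⁴.
Q = 0.89 × 5.67×10⁻⁸ × 0.0260 × 1.85×10^10 = 24.3 W.

Q ≈ 24.3 W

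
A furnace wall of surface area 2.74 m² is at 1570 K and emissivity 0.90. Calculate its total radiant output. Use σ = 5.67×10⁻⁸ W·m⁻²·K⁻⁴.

P ≈ 8.50×10^5 W

P = εσAT⁴ = 0.90 × 5.67×10⁻⁸ × 2.74 × (1570)⁴ = 0.90 × 5.67×10⁻⁸ × 2.74 × 6.08×10^12.
P = 8.50×10^5 W.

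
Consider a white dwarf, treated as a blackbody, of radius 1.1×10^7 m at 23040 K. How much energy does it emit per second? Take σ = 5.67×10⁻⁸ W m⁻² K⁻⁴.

A = 4πr² = 4π × (1.1×10^7)² = 1.52×10^15 m².
P = σAT⁴ = 5.67×10⁻⁸ × 1.52×10^15 × (23040)⁴ = 5.67×10⁻⁸ × 1.52×10^15 × 2.82×10^17.
P = 2.43×10^25 W.

P ≈ 2.43×10^25 W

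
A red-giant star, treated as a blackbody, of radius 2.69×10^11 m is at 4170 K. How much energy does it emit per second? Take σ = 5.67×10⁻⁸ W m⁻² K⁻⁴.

A = 4πr² = 4π × (2.69×10^11)² = 9.09×10^23 m².
P = σAT⁴ = 5.67×10⁻⁸ × 9.09×10^23 × (4170)⁴ = 5.67×10⁻⁸ × 9.09×10^23 × 3.02×10^14.
P = 1.56×10^31 W.

P ≈ 1.56×10^31 W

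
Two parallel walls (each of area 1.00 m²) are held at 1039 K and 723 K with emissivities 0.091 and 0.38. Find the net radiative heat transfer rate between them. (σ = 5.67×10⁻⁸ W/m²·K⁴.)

Q ≈ 4010 W

For two large parallel gray plates, q = σ(T₁⁴ − T₂⁴) / (1/ε₁ + 1/ε₂ − 1).
1/ε₁ + 1/ε₂ − 1 = 1/0.091 + 1/0.38 − 1 = 12.62.
T₁⁴ − T₂⁴ = 1.17×10^12 − 2.73×10^11 = 8.92×10^11 K⁴.
q = 5.67×10⁻⁸ × 8.92×10^11 / 12.62 = 4010 W/m².
Q = q·A = 4010 × 1.00 = 4010 W.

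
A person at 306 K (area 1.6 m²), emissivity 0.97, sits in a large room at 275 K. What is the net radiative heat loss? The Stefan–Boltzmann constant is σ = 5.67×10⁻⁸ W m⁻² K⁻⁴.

Q ≈ 268 W

Q = εσA(T⁴ − T_s⁴). T⁴ − T_s⁴ = (306)⁴ − (275)⁴ = 8.77×10^9 − 5.72×10^9 = 3.05×10^9 K⁴.
Q = 0.97 × 5.67×10⁻⁸ × 1.60 × 3.05×10^9 = 268 W.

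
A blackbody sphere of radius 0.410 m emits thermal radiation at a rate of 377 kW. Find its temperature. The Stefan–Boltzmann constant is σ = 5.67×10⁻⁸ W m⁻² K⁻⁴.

A = 4πr² = 4π × (0.410)² = 2.11 m².
From P = σAT⁴, T = (P / σA)^(1/4) = (3.77×10^5 / (5.67×10⁻⁸ × 2.11))^(1/4).
T = (3.15×10^12)^(1/4) = 1330 K.

T ≈ 1330 K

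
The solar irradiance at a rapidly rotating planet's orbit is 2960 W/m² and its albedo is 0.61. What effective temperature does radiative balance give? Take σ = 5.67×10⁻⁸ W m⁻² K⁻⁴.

Power absorbed = (1−a)S·πR²; power emitted = 4πR²σT⁴. Equating and cancelling πR²:
T = ((1−a)S / 4σ)^(1/4) = (1150 / (4 × 5.67×10⁻⁸))^(1/4) = (5.09×10^9)^(1/4).
T = 267 K.

T ≈ 267 K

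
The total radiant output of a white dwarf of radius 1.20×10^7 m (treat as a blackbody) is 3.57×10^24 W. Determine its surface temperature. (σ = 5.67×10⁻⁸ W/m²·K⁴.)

A = 4πr² = 4π × (1.20×10^7)² = 1.81×10^15 m².
From P = σAT⁴, T = (P / σA)^(1/4) = (3.57×10^24 / (5.67×10⁻⁸ × 1.81×10^15))^(1/4).
T = (3.48×10^16)^(1/4) = 13700 K.

T ≈ 13700 K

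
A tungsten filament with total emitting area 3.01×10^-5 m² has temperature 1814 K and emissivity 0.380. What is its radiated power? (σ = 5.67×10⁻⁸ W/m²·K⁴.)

P = εσAT⁴ = 0.380 × 5.67×10⁻⁸ × 3.01×10^-5 × (1814)⁴ = 0.380 × 5.67×10⁻⁸ × 3.01×10^-5 × 1.08×10^13.
P = 7.02 W.

P ≈ 7.02 W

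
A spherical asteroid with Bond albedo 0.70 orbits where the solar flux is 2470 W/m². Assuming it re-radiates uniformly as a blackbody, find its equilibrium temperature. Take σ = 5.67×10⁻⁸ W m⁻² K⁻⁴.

T ≈ 239 K

Power absorbed = (1−a)S·πR²; power emitted = 4πR²σT⁴. Equating and cancelling πR²:
T = ((1−a)S / 4σ)^(1/4) = (741 / (4 × 5.67×10⁻⁸))^(1/4) = (3.27×10^9)^(1/4).
T = 239 K.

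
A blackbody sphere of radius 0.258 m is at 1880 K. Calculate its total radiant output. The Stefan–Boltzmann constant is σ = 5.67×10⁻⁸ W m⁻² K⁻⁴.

P ≈ 5.92×10^5 W

A = 4πr² = 4π × (0.258)² = 0.836 m².
P = σAT⁴ = 5.67×10⁻⁸ × 0.836 × (1880)⁴ = 5.67×10⁻⁸ × 0.836 × 1.25×10^13.
P = 5.92×10^5 W.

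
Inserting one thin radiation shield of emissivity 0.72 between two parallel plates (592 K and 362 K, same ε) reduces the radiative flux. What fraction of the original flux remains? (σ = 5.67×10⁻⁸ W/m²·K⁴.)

With N identical shields there are N+1 = 2 gaps in series, each with the same radiative resistance, so the flux falls to 1/(N+1) of its unshielded value.

ratio ≈ 0.500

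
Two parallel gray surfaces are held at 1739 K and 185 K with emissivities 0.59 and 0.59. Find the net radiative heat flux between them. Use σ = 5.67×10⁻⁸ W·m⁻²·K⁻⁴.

For two large parallel gray plates, q = σ(T₁⁴ − T₂⁴) / (1/ε₁ + 1/ε₂ − 1).
1/ε₁ + 1/ε₂ − 1 = 1/0.59 + 1/0.59 − 1 = 2.390.
T₁⁴ − T₂⁴ = 9.15×10^12 − 1.17×10^9 = 9.14×10^12 K⁴.
q = 5.67×10⁻⁸ × 9.14×10^12 / 2.390 = 2.17×10^5 W/m².

q ≈ 2.17×10^5 W/m²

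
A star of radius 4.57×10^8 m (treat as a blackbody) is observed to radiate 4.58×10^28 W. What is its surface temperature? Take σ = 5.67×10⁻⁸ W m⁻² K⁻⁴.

A = 4πr² = 4π × (4.57×10^8)² = 2.62×10^18 m².
From P = σAT⁴, T = (P / σA)^(1/4) = (4.58×10^28 / (5.67×10⁻⁸ × 2.62×10^18))^(1/4).
T = (3.08×10^17)^(1/4) = 23600 K.

T ≈ 23600 K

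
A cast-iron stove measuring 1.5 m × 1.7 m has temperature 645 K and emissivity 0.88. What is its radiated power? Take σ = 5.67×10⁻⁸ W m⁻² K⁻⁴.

P ≈ 22000 W

A = 1.5 × 1.7 = 2.55 m².
Stefan–Boltzmann: P = εσAT⁴ = 0.88 × 5.67×10⁻⁸ × 2.55 × (645)⁴ = 0.88 × 5.67×10⁻⁸ × 2.55 × 1.73×10^11.
P = 22000 W.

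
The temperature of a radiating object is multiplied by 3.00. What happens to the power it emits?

P ∝ T⁴, so the power scales as (3.00)⁴ = 81.0.

factor ≈ 81.0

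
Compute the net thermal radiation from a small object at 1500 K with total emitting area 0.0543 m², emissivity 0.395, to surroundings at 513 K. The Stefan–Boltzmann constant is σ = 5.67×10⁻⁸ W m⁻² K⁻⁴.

Q ≈ 6070 W

Q = εσA(T⁴ − T_s⁴). T⁴ − T_s⁴ = (1500)⁴ − (513)⁴ = 5.06×10^12 − 6.93×10^10 = 4.99×10^12 K⁴.
Q = 0.395 × 5.67×10⁻⁸ × 0.0543 × 4.99×10^12 = 6070 W.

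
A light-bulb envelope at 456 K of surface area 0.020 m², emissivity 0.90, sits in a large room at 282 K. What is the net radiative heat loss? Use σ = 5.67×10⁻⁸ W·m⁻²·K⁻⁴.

Q = εσA(T⁴ − T_s⁴). T⁴ − T_s⁴ = (456)⁴ − (282)⁴ = 4.32×10^10 − 6.32×10^9 = 3.69×10^10 K⁴.
Q = 0.90 × 5.67×10⁻⁸ × 0.0200 × 3.69×10^10 = 37.7 W.

Q ≈ 37.7 W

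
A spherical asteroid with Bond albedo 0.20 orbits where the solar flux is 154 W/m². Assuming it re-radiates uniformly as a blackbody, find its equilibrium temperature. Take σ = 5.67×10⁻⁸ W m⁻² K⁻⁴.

T ≈ 153 K

Power absorbed = (1−a)S·πR²; power emitted = 4πR²σT⁴. Equating and cancelling πR²:
T = ((1−a)S / 4σ)^(1/4) = (123 / (4 × 5.67×10⁻⁸))^(1/4) = (5.43×10^8)^(1/4).
T = 153 K.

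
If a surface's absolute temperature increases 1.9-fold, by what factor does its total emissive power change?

P ∝ T⁴, so the power scales as (1.9)⁴ = 13.0.

factor ≈ 13.0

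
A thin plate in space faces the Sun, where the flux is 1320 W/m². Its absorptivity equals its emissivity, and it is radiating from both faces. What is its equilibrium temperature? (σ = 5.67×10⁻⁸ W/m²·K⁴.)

Absorbed flux αS = emitted flux 2εσT⁴ per unit area; with α = ε this gives T = (S/2σ)^(1/4).
T = (1320 / (2 × 5.67×10⁻⁸))^(1/4) = (1.16×10^10)^(1/4).
T = 328 K.

T ≈ 328 K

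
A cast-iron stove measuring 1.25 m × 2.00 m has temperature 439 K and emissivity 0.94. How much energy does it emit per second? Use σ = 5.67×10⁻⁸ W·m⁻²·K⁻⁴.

P ≈ 4950 W

A = 1.25 × 2.00 = 2.50 m².
Stefan–Boltzmann: P = εσAT⁴ = 0.94 × 5.67×10⁻⁸ × 2.50 × (439)⁴ = 0.94 × 5.67×10⁻⁸ × 2.50 × 3.71×10^10.
P = 4950 W.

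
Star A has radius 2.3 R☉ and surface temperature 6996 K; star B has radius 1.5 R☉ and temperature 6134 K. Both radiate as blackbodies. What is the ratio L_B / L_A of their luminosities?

L = 4πR²σT⁴ ∝ R²T⁴, so L_B/L_A = (1.5/2.3)² × (6134/6996)⁴ = 0.425 × 0.591 = 0.251.

L_B/L_A ≈ 0.251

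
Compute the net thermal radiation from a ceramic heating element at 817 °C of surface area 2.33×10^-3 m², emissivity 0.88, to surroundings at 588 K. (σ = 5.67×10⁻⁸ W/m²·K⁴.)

Q ≈ 150 W

Convert: 817 °C = 1090 K.
Q = εσA(T⁴ − T_s⁴). T⁴ − T_s⁴ = (1090)⁴ − (588)⁴ = 1.41×10^12 − 1.20×10^11 = 1.29×10^12 K⁴.
Q = 0.88 × 5.67×10⁻⁸ × 2.33×10^-3 × 1.29×10^12 = 150 W.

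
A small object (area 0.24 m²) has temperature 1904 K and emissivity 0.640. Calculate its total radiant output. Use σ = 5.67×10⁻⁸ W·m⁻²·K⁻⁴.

Stefan–Boltzmann: P = εσAT⁴ = 0.640 × 5.67×10⁻⁸ × 0.240 × (1904)⁴ = 0.640 × 5.67×10⁻⁸ × 0.240 × 1.31×10^13.
P = 1.14×10^5 W.

P ≈ 1.14×10^5 W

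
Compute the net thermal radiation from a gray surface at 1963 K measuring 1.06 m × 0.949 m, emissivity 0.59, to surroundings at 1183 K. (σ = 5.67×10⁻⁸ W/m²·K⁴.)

A = 1.06 × 0.949 = 1.01 m².
Q = εσA(T⁴ − T_s⁴). T⁴ − T_s⁴ = (1963)⁴ − (1183)⁴ = 1.48×10^13 − 1.96×10^12 = 1.29×10^13 K⁴.
Q = 0.59 × 5.67×10⁻⁸ × 1.01 × 1.29×10^13 = 4.34×10^5 W.

Q ≈ 4.34×10^5 W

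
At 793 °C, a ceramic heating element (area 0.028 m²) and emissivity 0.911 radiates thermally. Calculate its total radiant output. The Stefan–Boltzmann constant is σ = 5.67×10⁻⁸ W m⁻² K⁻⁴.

793 °C = 1066 K.
Stefan–Boltzmann: P = εσAT⁴ = 0.911 × 5.67×10⁻⁸ × 0.0280 × (1066)⁴ = 0.911 × 5.67×10⁻⁸ × 0.0280 × 1.29×10^12.
P = 1870 W.

P ≈ 1870 W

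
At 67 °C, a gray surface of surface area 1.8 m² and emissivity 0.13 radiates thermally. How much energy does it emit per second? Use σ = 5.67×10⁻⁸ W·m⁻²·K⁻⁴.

67 °C = 340 K.
Stefan–Boltzmann: P = εσAT⁴ = 0.13 × 5.67×10⁻⁸ × 1.80 × (340)⁴ = 0.13 × 5.67×10⁻⁸ × 1.80 × 1.34×10^10.
P = 177 W.

P ≈ 177 W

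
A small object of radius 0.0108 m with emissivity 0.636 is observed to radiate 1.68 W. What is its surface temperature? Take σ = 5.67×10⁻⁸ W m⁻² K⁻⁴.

T ≈ 422 K

A = 4πr² = 4π × (0.0108)² = 1.47×10^-3 m².
From P = εσAT⁴, T = (P / εσA)^(1/4) = (1.68 / (0.636 × 5.67×10⁻⁸ × 1.47×10^-3))^(1/4).
T = (3.18×10^10)^(1/4) = 422 K.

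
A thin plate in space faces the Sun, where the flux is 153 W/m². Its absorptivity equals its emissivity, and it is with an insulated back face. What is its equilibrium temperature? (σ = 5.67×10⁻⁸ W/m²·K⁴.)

Absorbed flux αS = emitted flux εσT⁴ (one radiating face); with α = ε, T = (S/σ)^(1/4).
T = (153 / 5.67×10⁻⁸)^(1/4) = (2.70×10^9)^(1/4).
T = 228 K.

T ≈ 228 K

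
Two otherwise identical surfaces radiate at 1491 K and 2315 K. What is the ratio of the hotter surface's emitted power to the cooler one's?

ratio ≈ 5.81

P ∝ T⁴, so the ratio is (2315/1491)⁴ = (1.553)⁴ = 5.81.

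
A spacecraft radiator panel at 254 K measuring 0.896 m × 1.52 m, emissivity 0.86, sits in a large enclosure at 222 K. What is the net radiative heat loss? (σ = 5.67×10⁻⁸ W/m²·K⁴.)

A = 0.896 × 1.52 = 1.36 m².
Q = εσA(T⁴ − T_s⁴). T⁴ − T_s⁴ = (254)⁴ − (222)⁴ = 4.16×10^9 − 2.43×10^9 = 1.73×10^9 K⁴.
Q = 0.86 × 5.67×10⁻⁸ × 1.36 × 1.73×10^9 = 115 W.

Q ≈ 115 W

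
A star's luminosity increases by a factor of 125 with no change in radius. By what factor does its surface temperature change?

factor ≈ 3.34

P ∝ T⁴ ⇒ T ∝ P^(1/4), so T scales by (125)^(1/4) = 3.34.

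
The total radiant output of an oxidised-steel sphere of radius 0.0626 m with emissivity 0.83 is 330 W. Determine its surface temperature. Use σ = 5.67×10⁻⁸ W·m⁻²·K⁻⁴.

T ≈ 614 K

A = 4πr² = 4π × (0.0626)² = 0.0492 m².
From P = εσAT⁴, T = (P / εσA)^(1/4) = (330 / (0.83 × 5.67×10⁻⁸ × 0.0492))^(1/4).
T = (1.42×10^11)^(1/4) = 614 K.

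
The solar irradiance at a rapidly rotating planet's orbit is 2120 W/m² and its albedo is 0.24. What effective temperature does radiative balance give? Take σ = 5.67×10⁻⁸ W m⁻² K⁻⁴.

T ≈ 290 K

Power absorbed = (1−a)S·πR²; power emitted = 4πR²σT⁴. Equating and cancelling πR²:
T = ((1−a)S / 4σ)^(1/4) = (1610 / (4 × 5.67×10⁻⁸))^(1/4) = (7.10×10^9)^(1/4).
T = 290 K.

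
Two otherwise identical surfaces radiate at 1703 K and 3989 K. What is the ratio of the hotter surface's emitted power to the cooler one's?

P ∝ T⁴, so the ratio is (3989/1703)⁴ = (2.342)⁴ = 30.1.

ratio ≈ 30.1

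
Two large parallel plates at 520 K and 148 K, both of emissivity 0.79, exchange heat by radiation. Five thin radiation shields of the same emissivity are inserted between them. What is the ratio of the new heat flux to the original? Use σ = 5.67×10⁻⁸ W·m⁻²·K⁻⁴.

With N identical shields there are N+1 = 6 gaps in series, each with the same radiative resistance, so the flux falls to 1/(N+1) of its unshielded value.

ratio ≈ 0.167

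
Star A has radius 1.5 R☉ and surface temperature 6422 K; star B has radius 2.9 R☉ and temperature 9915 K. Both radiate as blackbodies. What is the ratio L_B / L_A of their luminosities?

L_B/L_A ≈ 21.2

L = 4πR²σT⁴ ∝ R²T⁴, so L_B/L_A = (2.9/1.5)² × (9915/6422)⁴ = 3.74 × 5.68 = 21.2.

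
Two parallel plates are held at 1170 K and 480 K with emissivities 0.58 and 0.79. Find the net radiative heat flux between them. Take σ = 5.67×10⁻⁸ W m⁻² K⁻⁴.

For two large parallel gray plates, q = σ(T₁⁴ − T₂⁴) / (1/ε₁ + 1/ε₂ − 1).
1/ε₁ + 1/ε₂ − 1 = 1/0.58 + 1/0.79 − 1 = 1.990.
T₁⁴ − T₂⁴ = 1.87×10^12 − 5.31×10^10 = 1.82×10^12 K⁴.
q = 5.67×10⁻⁸ × 1.82×10^12 / 1.990 = 51900 W/m².

q ≈ 51900 W/m²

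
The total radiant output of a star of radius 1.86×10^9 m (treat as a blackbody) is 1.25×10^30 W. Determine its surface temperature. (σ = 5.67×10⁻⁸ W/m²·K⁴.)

T ≈ 26700 K

A = 4πr² = 4π × (1.86×10^9)² = 4.35×10^19 m².
From P = σAT⁴, T = (P / σA)^(1/4) = (1.25×10^30 / (5.67×10⁻⁸ × 4.35×10^19))^(1/4).
T = (5.07×10^17)^(1/4) = 26700 K.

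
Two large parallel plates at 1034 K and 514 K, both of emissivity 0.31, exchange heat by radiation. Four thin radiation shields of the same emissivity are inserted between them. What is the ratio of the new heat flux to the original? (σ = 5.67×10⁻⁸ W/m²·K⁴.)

With N identical shields there are N+1 = 5 gaps in series, each with the same radiative resistance, so the flux falls to 1/(N+1) of its unshielded value.

ratio ≈ 0.200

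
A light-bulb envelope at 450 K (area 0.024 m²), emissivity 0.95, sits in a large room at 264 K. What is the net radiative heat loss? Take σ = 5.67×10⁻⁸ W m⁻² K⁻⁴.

Q ≈ 46.7 W

Q = εσA(T⁴ − T_s⁴). T⁴ − T_s⁴ = (450)⁴ − (264)⁴ = 4.10×10^10 − 4.86×10^9 = 3.61×10^10 K⁴.
Q = 0.95 × 5.67×10⁻⁸ × 0.0240 × 3.61×10^10 = 46.7 W.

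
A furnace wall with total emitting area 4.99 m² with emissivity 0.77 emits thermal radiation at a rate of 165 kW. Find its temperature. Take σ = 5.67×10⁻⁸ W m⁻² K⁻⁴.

From P = εσAT⁴, T = (P / εσA)^(1/4) = (1.65×10^5 / (0.77 × 5.67×10⁻⁸ × 4.99))^(1/4).
T = (7.57×10^11)^(1/4) = 933 K.

T ≈ 933 K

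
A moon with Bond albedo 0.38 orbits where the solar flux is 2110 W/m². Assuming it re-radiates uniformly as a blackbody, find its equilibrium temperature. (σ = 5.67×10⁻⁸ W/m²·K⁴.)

Power absorbed = (1−a)S·πR²; power emitted = 4πR²σT⁴. Equating and cancelling πR²:
T = ((1−a)S / 4σ)^(1/4) = (1310 / (4 × 5.67×10⁻⁸))^(1/4) = (5.77×10^9)^(1/4).
T = 276 K.

T ≈ 276 K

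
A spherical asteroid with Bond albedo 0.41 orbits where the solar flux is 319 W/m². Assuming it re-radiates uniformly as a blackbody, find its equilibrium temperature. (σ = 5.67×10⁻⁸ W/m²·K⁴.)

T ≈ 170 K

Power absorbed = (1−a)S·πR²; power emitted = 4πR²σT⁴. Equating and cancelling πR²:
T = ((1−a)S / 4σ)^(1/4) = (188 / (4 × 5.67×10⁻⁸))^(1/4) = (8.30×10^8)^(1/4).
T = 170 K.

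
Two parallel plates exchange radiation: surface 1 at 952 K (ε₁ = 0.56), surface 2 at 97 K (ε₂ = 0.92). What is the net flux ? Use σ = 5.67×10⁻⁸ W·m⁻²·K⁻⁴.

For two large parallel gray plates, q = σ(T₁⁴ − T₂⁴) / (1/ε₁ + 1/ε₂ − 1).
1/ε₁ + 1/ε₂ − 1 = 1/0.56 + 1/0.92 − 1 = 1.873.
T₁⁴ − T₂⁴ = 8.21×10^11 − 8.85×10^7 = 8.21×10^11 K⁴.
q = 5.67×10⁻⁸ × 8.21×10^11 / 1.873 = 24900 W/m².

q ≈ 24900 W/m²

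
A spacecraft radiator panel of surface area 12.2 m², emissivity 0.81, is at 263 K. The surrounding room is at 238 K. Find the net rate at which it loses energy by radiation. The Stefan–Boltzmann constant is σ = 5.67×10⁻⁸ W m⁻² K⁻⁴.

Q ≈ 883 W

Q = εσA(T⁴ − T_s⁴). T⁴ − T_s⁴ = (263)⁴ − (238)⁴ = 4.78×10^9 − 3.21×10^9 = 1.58×10^9 K⁴.
Q = 0.81 × 5.67×10⁻⁸ × 12.2 × 1.58×10^9 = 883 W.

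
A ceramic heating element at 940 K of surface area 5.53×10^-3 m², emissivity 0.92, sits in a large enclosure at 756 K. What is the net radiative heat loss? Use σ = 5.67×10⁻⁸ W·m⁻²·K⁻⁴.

Q ≈ 131 W

Q = εσA(T⁴ − T_s⁴). T⁴ − T_s⁴ = (940)⁴ − (756)⁴ = 7.81×10^11 − 3.27×10^11 = 4.54×10^11 K⁴.
Q = 0.92 × 5.67×10⁻⁸ × 5.53×10^-3 × 4.54×10^11 = 131 W.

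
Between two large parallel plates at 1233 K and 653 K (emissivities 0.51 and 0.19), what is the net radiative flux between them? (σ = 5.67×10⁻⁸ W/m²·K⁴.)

q ≈ 19400 W/m²

For two large parallel gray plates, q = σ(T₁⁴ − T₂⁴) / (1/ε₁ + 1/ε₂ − 1).
1/ε₁ + 1/ε₂ − 1 = 1/0.51 + 1/0.19 − 1 = 6.224.
T₁⁴ − T₂⁴ = 2.31×10^12 − 1.82×10^11 = 2.13×10^12 K⁴.
q = 5.67×10⁻⁸ × 2.13×10^12 / 6.224 = 19400 W/m².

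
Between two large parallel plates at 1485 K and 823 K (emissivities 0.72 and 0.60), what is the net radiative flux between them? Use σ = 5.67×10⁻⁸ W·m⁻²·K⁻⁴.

For two large parallel gray plates, q = σ(T₁⁴ − T₂⁴) / (1/ε₁ + 1/ε₂ − 1).
1/ε₁ + 1/ε₂ − 1 = 1/0.72 + 1/0.60 − 1 = 2.056.
T₁⁴ − T₂⁴ = 4.86×10^12 − 4.59×10^11 = 4.40×10^12 K⁴.
q = 5.67×10⁻⁸ × 4.40×10^12 / 2.056 = 1.21×10^5 W/m².

q ≈ 1.21×10^5 W/m²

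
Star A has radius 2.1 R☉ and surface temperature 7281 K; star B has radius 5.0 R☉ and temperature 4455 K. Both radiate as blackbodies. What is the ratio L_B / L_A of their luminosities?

L_B/L_A ≈ 0.795

L = 4πR²σT⁴ ∝ R²T⁴, so L_B/L_A = (5.0/2.1)² × (4455/7281)⁴ = 5.67 × 0.140 = 0.795.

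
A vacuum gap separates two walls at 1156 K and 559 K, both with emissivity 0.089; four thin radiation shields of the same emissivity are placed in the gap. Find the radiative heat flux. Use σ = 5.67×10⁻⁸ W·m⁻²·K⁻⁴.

q ≈ 892 W/m²

Each of the 5 gaps contributes resistance (2/ε − 1) = 2/0.089 − 1 = 21.47; total = 107.4.
q = σ(T₁⁴ − T₂⁴) / 107.4 = 5.67×10⁻⁸ × 1.69×10^12 / 107.4 = 892 W/m².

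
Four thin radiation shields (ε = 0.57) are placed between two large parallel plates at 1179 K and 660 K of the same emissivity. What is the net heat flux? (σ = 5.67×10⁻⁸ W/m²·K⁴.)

Each of the 5 gaps contributes resistance (2/ε − 1) = 2/0.57 − 1 = 2.509; total = 12.54.
q = σ(T₁⁴ − T₂⁴) / 12.54 = 5.67×10⁻⁸ × 1.74×10^12 / 12.54 = 7880 W/m².

q ≈ 7880 W/m²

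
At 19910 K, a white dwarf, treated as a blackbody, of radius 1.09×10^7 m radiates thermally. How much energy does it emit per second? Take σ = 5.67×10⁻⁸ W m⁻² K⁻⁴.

A = 4πr² = 4π × (1.09×10^7)² = 1.49×10^15 m².
P = σAT⁴ = 5.67×10⁻⁸ × 1.49×10^15 × (19910)⁴ = 5.67×10⁻⁸ × 1.49×10^15 × 1.57×10^17.
P = 1.33×10^25 W.

P ≈ 1.33×10^25 W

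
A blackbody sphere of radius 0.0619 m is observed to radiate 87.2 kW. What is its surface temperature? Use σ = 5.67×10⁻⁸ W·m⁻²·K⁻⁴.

A = 4πr² = 4π × (0.0619)² = 0.0481 m².
From P = σAT⁴, T = (P / σA)^(1/4) = (87200 / (5.67×10⁻⁸ × 0.0481))^(1/4).
T = (3.19×10^13)^(1/4) = 2380 K.

T ≈ 2380 K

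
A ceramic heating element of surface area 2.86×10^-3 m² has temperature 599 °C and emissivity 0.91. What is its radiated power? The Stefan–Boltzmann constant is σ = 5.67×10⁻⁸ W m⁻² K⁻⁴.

P ≈ 85.3 W

599 °C = 872 K.
P = εσAT⁴ = 0.91 × 5.67×10⁻⁸ × 2.86×10^-3 × (872)⁴ = 0.91 × 5.67×10⁻⁸ × 2.86×10^-3 × 5.78×10^11.
P = 85.3 W.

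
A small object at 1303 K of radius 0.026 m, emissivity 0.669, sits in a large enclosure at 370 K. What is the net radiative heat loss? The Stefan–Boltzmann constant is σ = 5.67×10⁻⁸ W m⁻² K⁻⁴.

Q ≈ 923 W

A = 4πr² = 4π × (0.026)² = 8.49×10^-3 m².
Q = εσA(T⁴ − T_s⁴). T⁴ − T_s⁴ = (1303)⁴ − (370)⁴ = 2.88×10^12 − 1.87×10^10 = 2.86×10^12 K⁴.
Q = 0.669 × 5.67×10⁻⁸ × 8.49×10^-3 × 2.86×10^12 = 923 W.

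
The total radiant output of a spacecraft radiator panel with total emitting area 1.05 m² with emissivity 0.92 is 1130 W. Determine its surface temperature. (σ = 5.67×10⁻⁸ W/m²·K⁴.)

T ≈ 379 K

From P = εσAT⁴, T = (P / εσA)^(1/4) = (1130 / (0.92 × 5.67×10⁻⁸ × 1.05))^(1/4).
T = (2.06×10^10)^(1/4) = 379 K.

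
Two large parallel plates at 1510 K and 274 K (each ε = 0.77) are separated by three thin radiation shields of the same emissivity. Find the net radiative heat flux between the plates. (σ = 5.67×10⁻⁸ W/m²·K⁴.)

q ≈ 46100 W/m²

Each of the 4 gaps contributes resistance (2/ε − 1) = 2/0.77 − 1 = 1.597; total = 6.390.
q = σ(T₁⁴ − T₂⁴) / 6.390 = 5.67×10⁻⁸ × 5.19×10^12 / 6.390 = 46100 W/m².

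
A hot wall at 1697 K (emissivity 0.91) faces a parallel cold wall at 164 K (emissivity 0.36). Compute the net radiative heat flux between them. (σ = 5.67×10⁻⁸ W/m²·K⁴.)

q ≈ 1.63×10^5 W/m²

For two large parallel gray plates, q = σ(T₁⁴ − T₂⁴) / (1/ε₁ + 1/ε₂ − 1).
1/ε₁ + 1/ε₂ − 1 = 1/0.91 + 1/0.36 − 1 = 2.877.
T₁⁴ − T₂⁴ = 8.29×10^12 − 7.23×10^8 = 8.29×10^12 K⁴.
q = 5.67×10⁻⁸ × 8.29×10^12 / 2.877 = 1.63×10^5 W/m².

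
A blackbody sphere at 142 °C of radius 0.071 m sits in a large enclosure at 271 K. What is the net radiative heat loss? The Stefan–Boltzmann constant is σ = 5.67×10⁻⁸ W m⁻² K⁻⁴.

A = 4πr² = 4π × (0.071)² = 0.0633 m².
Convert: 142 °C = 415 K.
Q = σA(T⁴ − T_s⁴). T⁴ − T_s⁴ = (415)⁴ − (271)⁴ = 2.97×10^10 − 5.39×10^9 = 2.43×10^10 K⁴.
Q = 5.67×10⁻⁸ × 0.0633 × 2.43×10^10 = 87.2 W.

Q ≈ 87.2 W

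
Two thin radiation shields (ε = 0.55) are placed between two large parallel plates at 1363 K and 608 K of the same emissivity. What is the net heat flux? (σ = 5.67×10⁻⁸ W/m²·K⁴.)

Each of the 3 gaps contributes resistance (2/ε − 1) = 2/0.55 − 1 = 2.636; total = 7.909.
q = σ(T₁⁴ − T₂⁴) / 7.909 = 5.67×10⁻⁸ × 3.31×10^12 / 7.909 = 23800 W/m².

q ≈ 23800 W/m²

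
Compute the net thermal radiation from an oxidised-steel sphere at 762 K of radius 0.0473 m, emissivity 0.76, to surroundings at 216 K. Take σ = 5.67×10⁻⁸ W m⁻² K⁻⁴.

A = 4πr² = 4π × (0.0473)² = 0.0281 m².
Q = εσA(T⁴ − T_s⁴). T⁴ − T_s⁴ = (762)⁴ − (216)⁴ = 3.37×10^11 − 2.18×10^9 = 3.35×10^11 K⁴.
Q = 0.76 × 5.67×10⁻⁸ × 0.0281 × 3.35×10^11 = 406 W.

Q ≈ 406 W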